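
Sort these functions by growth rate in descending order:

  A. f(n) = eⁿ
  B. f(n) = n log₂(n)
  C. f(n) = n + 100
A > B > C

Comparing growth rates:
A = eⁿ is O(eⁿ)
B = n log₂(n) is O(n log n)
C = n + 100 is O(n)

Therefore, the order from fastest to slowest is: A > B > C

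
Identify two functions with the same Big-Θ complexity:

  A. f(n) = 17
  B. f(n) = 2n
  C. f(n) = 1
A and C

Examining each function:
  A. 17 is O(1)
  B. 2n is O(n)
  C. 1 is O(1)

Functions A and C both have the same complexity class.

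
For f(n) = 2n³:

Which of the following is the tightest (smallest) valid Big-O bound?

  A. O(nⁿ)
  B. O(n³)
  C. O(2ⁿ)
B

f(n) = 2n³ is O(n³).
All listed options are valid Big-O bounds (upper bounds),
but O(n³) is the tightest (smallest valid bound).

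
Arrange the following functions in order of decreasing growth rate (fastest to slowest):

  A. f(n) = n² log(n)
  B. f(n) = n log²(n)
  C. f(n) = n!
C > A > B

Comparing growth rates:
C = n! is O(n!)
A = n² log(n) is O(n² log n)
B = n log²(n) is O(n log² n)

Therefore, the order from fastest to slowest is: C > A > B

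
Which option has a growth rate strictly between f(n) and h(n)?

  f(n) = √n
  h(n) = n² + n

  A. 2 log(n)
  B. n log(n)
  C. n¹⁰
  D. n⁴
B

We need g(n) with √n = o(g(n)) and g(n) = o(n² + n), i.e. O(√n) ≺ g ≺ O(n²).
Check each option:
  A. 2 log(n) — O(log n) does not grow strictly faster than f(n)
  B. n log(n) — O(n log n) is strictly between O(√n) and O(n²) ✓
  C. n¹⁰ — O(n¹⁰) does not grow strictly slower than h(n)
  D. n⁴ — O(n⁴) does not grow strictly slower than h(n)

Only option B (n log(n)) lies strictly between.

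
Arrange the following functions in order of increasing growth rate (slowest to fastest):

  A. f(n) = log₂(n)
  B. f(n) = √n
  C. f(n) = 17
C < A < B

Comparing growth rates:
C = 17 is O(1)
A = log₂(n) is O(log n)
B = √n is O(√n)

Therefore, the order from slowest to fastest is: C < A < B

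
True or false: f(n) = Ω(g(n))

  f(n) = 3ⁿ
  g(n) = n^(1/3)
True

f(n) = 3ⁿ is O(3ⁿ), and g(n) = n^(1/3) is O(n^(1/3)).
Since O(3ⁿ) grows at least as fast as O(n^(1/3)), f(n) = Ω(g(n)) is true.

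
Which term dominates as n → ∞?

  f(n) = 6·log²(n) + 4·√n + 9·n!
9·n!

Looking at each term:
  - 6·log²(n) is O(log² n)
  - 4·√n is O(√n)
  - 9·n! is O(n!)

The term 9·n! (O(n!)) grows fastest and dominates all others.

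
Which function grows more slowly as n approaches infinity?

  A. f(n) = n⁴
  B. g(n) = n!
A

f(n) = n⁴ is O(n⁴), while g(n) = n! is O(n!).
Since O(n⁴) grows slower than O(n!), f(n) is dominated.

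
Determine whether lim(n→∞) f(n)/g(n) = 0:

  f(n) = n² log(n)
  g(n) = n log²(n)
False

f(n) = n² log(n) is O(n² log n), and g(n) = n log²(n) is O(n log² n).
Since O(n² log n) grows faster than or equal to O(n log² n), f(n) = o(g(n)) is false.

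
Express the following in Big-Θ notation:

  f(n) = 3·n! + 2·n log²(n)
Θ(n!)

Order the terms by growth rate: 2·n log²(n) ≺ 3·n!.
The fastest-growing term 3·n! dominates as n → ∞; dropping its constant factor gives Θ(n!).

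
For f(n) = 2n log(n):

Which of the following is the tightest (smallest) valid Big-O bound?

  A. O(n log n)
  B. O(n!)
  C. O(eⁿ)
A

f(n) = 2n log(n) is O(n log n).
All listed options are valid Big-O bounds (upper bounds),
but O(n log n) is the tightest (smallest valid bound).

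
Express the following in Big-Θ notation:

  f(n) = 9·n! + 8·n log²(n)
Θ(n!)

Order the terms by growth rate: 8·n log²(n) ≺ 9·n!.
The fastest-growing term 9·n! dominates as n → ∞; dropping its constant factor gives Θ(n!).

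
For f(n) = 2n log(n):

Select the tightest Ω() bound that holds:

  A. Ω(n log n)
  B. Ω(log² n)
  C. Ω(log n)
A

f(n) = 2n log(n) is Ω(n log n).
All listed options are valid Big-Ω bounds (lower bounds),
but Ω(n log n) is the tightest (largest valid bound).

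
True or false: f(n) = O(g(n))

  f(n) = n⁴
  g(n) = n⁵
True

f(n) = n⁴ is O(n⁴), and g(n) = n⁵ is O(n⁵).
Since O(n⁴) ⊆ O(n⁵) (f grows no faster than g), f(n) = O(g(n)) is true.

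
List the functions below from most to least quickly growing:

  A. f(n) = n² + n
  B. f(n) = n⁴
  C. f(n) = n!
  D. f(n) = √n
C > B > A > D

Comparing growth rates:
C = n! is O(n!)
B = n⁴ is O(n⁴)
A = n² + n is O(n²)
D = √n is O(√n)

Therefore, the order from fastest to slowest is: C > B > A > D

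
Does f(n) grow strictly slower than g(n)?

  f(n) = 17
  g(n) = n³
True

f(n) = 17 is O(1), and g(n) = n³ is O(n³).
Since O(1) grows strictly slower than O(n³), f(n) = o(g(n)) is true.
This means lim(n→∞) f(n)/g(n) = 0.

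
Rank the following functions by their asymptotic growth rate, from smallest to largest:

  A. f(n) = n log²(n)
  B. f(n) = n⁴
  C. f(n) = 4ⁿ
A < B < C

Comparing growth rates:
A = n log²(n) is O(n log² n)
B = n⁴ is O(n⁴)
C = 4ⁿ is O(4ⁿ)

Therefore, the order from slowest to fastest is: A < B < C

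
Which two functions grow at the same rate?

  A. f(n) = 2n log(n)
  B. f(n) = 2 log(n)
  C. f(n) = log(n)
B and C

Examining each function:
  A. 2n log(n) is O(n log n)
  B. 2 log(n) is O(log n)
  C. log(n) is O(log n)

Functions B and C both have the same complexity class.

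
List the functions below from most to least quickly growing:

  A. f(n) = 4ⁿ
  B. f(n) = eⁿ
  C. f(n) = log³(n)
A > B > C

Comparing growth rates:
A = 4ⁿ is O(4ⁿ)
B = eⁿ is O(eⁿ)
C = log³(n) is O(log³ n)

Therefore, the order from fastest to slowest is: A > B > C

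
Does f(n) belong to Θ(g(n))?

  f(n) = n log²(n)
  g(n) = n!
False

f(n) = n log²(n) is O(n log² n), and g(n) = n! is O(n!).
Since they have different growth rates, f(n) = Θ(g(n)) is false.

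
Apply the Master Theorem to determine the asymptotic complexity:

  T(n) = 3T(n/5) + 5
Θ(n^log₅(3))

Master Theorem: a = 3, b = 5, f(n) = 5.
Compute the critical exponent d = log₅(3) = 0.683.
Compare f(n) = Θ(1) against n^d:
  k = 0 < d = 0.683, so f(n) = O(n^(d-ε)) — Case 1.
  The recursion cost dominates: T(n) = Θ(n^d) = Θ(n^log₅(3)).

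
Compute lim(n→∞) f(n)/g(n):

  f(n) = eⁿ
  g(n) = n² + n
∞

Since eⁿ (O(eⁿ)) grows faster than n² + n (O(n²)),
the ratio f(n)/g(n) → ∞ as n → ∞.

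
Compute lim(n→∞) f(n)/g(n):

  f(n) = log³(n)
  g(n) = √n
0

Since log³(n) (O(log³ n)) grows slower than √n (O(√n)),
the ratio f(n)/g(n) → 0 as n → ∞.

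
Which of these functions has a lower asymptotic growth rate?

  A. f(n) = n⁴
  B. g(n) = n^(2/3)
B

f(n) = n⁴ is O(n⁴), while g(n) = n^(2/3) is O(n^(2/3)).
Since O(n^(2/3)) grows slower than O(n⁴), g(n) is dominated.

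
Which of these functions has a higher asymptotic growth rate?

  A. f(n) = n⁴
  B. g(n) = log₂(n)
A

f(n) = n⁴ is O(n⁴), while g(n) = log₂(n) is O(log n).
Since O(n⁴) grows faster than O(log n), f(n) dominates.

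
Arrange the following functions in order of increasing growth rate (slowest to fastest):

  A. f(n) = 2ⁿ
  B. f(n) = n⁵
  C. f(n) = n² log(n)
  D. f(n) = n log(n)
D < C < B < A

Comparing growth rates:
D = n log(n) is O(n log n)
C = n² log(n) is O(n² log n)
B = n⁵ is O(n⁵)
A = 2ⁿ is O(2ⁿ)

Therefore, the order from slowest to fastest is: D < C < B < A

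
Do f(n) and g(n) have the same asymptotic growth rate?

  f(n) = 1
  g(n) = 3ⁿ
False

f(n) = 1 is O(1), and g(n) = 3ⁿ is O(3ⁿ).
Since they have different growth rates, f(n) = Θ(g(n)) is false.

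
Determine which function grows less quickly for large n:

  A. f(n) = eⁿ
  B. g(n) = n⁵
B

f(n) = eⁿ is O(eⁿ), while g(n) = n⁵ is O(n⁵).
Since O(n⁵) grows slower than O(eⁿ), g(n) is dominated.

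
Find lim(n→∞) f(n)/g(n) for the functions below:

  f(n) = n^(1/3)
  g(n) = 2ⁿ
0

Since n^(1/3) (O(n^(1/3))) grows slower than 2ⁿ (O(2ⁿ)),
the ratio f(n)/g(n) → 0 as n → ∞.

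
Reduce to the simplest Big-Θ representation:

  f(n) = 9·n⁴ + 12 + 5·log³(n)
Θ(n⁴)

Order the terms by growth rate: 12 ≺ 5·log³(n) ≺ 9·n⁴.
The fastest-growing term 9·n⁴ dominates as n → ∞; dropping its constant factor gives Θ(n⁴).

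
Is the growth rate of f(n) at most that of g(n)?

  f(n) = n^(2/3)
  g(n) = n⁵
True

f(n) = n^(2/3) is O(n^(2/3)), and g(n) = n⁵ is O(n⁵).
Since O(n^(2/3)) ⊆ O(n⁵) (f grows no faster than g), f(n) = O(g(n)) is true.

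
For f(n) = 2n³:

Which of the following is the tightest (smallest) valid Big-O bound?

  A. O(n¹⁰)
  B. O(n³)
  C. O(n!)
B

f(n) = 2n³ is O(n³).
All listed options are valid Big-O bounds (upper bounds),
but O(n³) is the tightest (smallest valid bound).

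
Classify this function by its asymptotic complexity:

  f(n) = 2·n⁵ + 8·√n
O(n⁵)

The dominant term in 2·n⁵ + 8·√n is 2·n⁵, which is Θ(n⁵).
Lower-order terms (8·√n) are asymptotically negligible.
Constants are absorbed, so the tightest bound is O(n⁵).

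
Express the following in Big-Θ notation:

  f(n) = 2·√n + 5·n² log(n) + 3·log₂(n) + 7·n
Θ(n² log n)

Order the terms by growth rate: 3·log₂(n) ≺ 2·√n ≺ 7·n ≺ 5·n² log(n).
The fastest-growing term 5·n² log(n) dominates as n → ∞; dropping its constant factor gives Θ(n² log n).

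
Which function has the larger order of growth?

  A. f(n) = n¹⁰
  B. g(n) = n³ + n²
A

f(n) = n¹⁰ is O(n¹⁰), while g(n) = n³ + n² is O(n³).
Since O(n¹⁰) grows faster than O(n³), f(n) dominates.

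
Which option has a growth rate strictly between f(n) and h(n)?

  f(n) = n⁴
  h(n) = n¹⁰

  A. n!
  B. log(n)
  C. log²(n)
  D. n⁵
D

We need g(n) with n⁴ = o(g(n)) and g(n) = o(n¹⁰), i.e. O(n⁴) ≺ g ≺ O(n¹⁰).
Check each option:
  A. n! — O(n!) does not grow strictly slower than h(n)
  B. log(n) — O(log n) does not grow strictly faster than f(n)
  C. log²(n) — O(log² n) does not grow strictly faster than f(n)
  D. n⁵ — O(n⁵) is strictly between O(n⁴) and O(n¹⁰) ✓

Only option D (n⁵) lies strictly between.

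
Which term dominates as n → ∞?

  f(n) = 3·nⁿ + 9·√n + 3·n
3·nⁿ

Looking at each term:
  - 3·nⁿ is O(nⁿ)
  - 9·√n is O(√n)
  - 3·n is O(n)

The term 3·nⁿ (O(nⁿ)) grows fastest and dominates all others.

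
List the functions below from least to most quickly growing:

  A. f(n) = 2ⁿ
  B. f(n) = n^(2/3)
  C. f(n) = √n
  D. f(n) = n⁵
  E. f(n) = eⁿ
C < B < D < A < E

Comparing growth rates:
C = √n is O(√n)
B = n^(2/3) is O(n^(2/3))
D = n⁵ is O(n⁵)
A = 2ⁿ is O(2ⁿ)
E = eⁿ is O(eⁿ)

Therefore, the order from slowest to fastest is: C < B < D < A < E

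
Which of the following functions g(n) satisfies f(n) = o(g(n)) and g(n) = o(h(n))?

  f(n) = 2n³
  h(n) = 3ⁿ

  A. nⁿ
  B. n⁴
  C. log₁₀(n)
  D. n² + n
B

We need g(n) with 2n³ = o(g(n)) and g(n) = o(3ⁿ), i.e. O(n³) ≺ g ≺ O(3ⁿ).
Check each option:
  A. nⁿ — O(nⁿ) does not grow strictly slower than h(n)
  B. n⁴ — O(n⁴) is strictly between O(n³) and O(3ⁿ) ✓
  C. log₁₀(n) — O(log n) does not grow strictly faster than f(n)
  D. n² + n — O(n²) does not grow strictly faster than f(n)

Only option B (n⁴) lies strictly between.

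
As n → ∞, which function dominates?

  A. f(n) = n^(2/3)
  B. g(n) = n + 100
B

f(n) = n^(2/3) is O(n^(2/3)), while g(n) = n + 100 is O(n).
Since O(n) grows faster than O(n^(2/3)), g(n) dominates.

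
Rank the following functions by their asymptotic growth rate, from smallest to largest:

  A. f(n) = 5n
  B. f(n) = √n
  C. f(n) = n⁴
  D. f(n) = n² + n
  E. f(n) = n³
B < A < D < E < C

Comparing growth rates:
B = √n is O(√n)
A = 5n is O(n)
D = n² + n is O(n²)
E = n³ is O(n³)
C = n⁴ is O(n⁴)

Therefore, the order from slowest to fastest is: B < A < D < E < C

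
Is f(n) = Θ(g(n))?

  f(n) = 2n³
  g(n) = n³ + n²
True

f(n) = 2n³ and g(n) = n³ + n² are both O(n³).
Since they have the same asymptotic growth rate, f(n) = Θ(g(n)) is true.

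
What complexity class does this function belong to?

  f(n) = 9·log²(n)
O(log² n)

The dominant term in 9·log²(n) is 9·log²(n), which is Θ(log² n).
Constants are absorbed, so the tightest bound is O(log² n).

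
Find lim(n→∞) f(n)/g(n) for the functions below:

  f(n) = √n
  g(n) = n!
0

Since √n (O(√n)) grows slower than n! (O(n!)),
the ratio f(n)/g(n) → 0 as n → ∞.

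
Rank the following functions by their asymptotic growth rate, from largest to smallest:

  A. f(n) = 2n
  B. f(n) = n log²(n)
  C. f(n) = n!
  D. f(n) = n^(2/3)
C > B > A > D

Comparing growth rates:
C = n! is O(n!)
B = n log²(n) is O(n log² n)
A = 2n is O(n)
D = n^(2/3) is O(n^(2/3))

Therefore, the order from fastest to slowest is: C > B > A > D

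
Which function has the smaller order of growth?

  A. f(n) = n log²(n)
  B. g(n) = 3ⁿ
A

f(n) = n log²(n) is O(n log² n), while g(n) = 3ⁿ is O(3ⁿ).
Since O(n log² n) grows slower than O(3ⁿ), f(n) is dominated.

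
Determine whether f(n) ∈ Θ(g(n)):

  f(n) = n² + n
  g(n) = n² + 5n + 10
True

f(n) = n² + n and g(n) = n² + 5n + 10 are both O(n²).
Since they have the same asymptotic growth rate, f(n) = Θ(g(n)) is true.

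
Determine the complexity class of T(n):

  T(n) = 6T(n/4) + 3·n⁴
Θ(n⁴)

Master Theorem: a = 6, b = 4, f(n) = 3·n⁴.
Compute the critical exponent d = log₄(6) = 1.292.
Compare f(n) = Θ(n⁴) against n^d:
  k = 4 > d = 1.292, so f(n) = Ω(n^(d+ε)) — Case 3.
  Regularity: a·(n/b)^4/n^4 = a/b^4 = 6/256 < 1 ✓.
  The top-level work dominates: T(n) = Θ(f(n)) = Θ(n⁴).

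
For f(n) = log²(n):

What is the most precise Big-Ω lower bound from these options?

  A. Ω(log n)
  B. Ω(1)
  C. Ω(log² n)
C

f(n) = log²(n) is Ω(log² n).
All listed options are valid Big-Ω bounds (lower bounds),
but Ω(log² n) is the tightest (largest valid bound).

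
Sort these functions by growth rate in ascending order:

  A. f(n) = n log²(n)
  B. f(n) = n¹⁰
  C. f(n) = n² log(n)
A < C < B

Comparing growth rates:
A = n log²(n) is O(n log² n)
C = n² log(n) is O(n² log n)
B = n¹⁰ is O(n¹⁰)

Therefore, the order from slowest to fastest is: A < C < B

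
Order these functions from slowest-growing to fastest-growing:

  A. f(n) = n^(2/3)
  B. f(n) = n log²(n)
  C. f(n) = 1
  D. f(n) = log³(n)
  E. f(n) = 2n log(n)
C < D < A < E < B

Comparing growth rates:
C = 1 is O(1)
D = log³(n) is O(log³ n)
A = n^(2/3) is O(n^(2/3))
E = 2n log(n) is O(n log n)
B = n log²(n) is O(n log² n)

Therefore, the order from slowest to fastest is: C < D < A < E < B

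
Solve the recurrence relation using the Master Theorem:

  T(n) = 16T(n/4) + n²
Θ(n² log n)

Master Theorem: a = 16, b = 4, f(n) = n².
Compute the critical exponent d = log₄(16) = 2.
Compare f(n) = Θ(n²) against n^d:
  k = 2 = d, so f(n) = Θ(n^d) — Case 2.
  Work is balanced across levels: T(n) = Θ(n^d log n) = Θ(n² log n).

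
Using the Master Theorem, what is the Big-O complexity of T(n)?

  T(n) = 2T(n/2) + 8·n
Θ(n log n)

Master Theorem: a = 2, b = 2, f(n) = 8·n.
Compute the critical exponent d = log₂(2) = 1.
Compare f(n) = Θ(n) against n^d:
  k = 1 = d, so f(n) = Θ(n^d) — Case 2.
  Work is balanced across levels: T(n) = Θ(n^d log n) = Θ(n log n).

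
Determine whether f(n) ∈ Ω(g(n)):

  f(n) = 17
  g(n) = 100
True

f(n) = 17 and g(n) = 100 are both O(1).
Big-Ω permits equal growth rates (f ≥ c·g for some c > 0), so f(n) = Ω(g(n)) is true.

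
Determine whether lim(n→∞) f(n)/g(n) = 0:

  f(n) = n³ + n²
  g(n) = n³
False

f(n) = n³ + n² is O(n³), and g(n) = n³ is O(n³).
Since they have the same growth rate, f(n) = o(g(n)) is false.
(f = o(g) requires f to grow strictly slower, not equal.)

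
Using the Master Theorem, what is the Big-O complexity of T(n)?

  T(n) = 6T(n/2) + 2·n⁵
Θ(n⁵)

Master Theorem: a = 6, b = 2, f(n) = 2·n⁵.
Compute the critical exponent d = log₂(6) = 2.585.
Compare f(n) = Θ(n⁵) against n^d:
  k = 5 > d = 2.585, so f(n) = Ω(n^(d+ε)) — Case 3.
  Regularity: a·(n/b)^5/n^5 = a/b^5 = 6/32 < 1 ✓.
  The top-level work dominates: T(n) = Θ(f(n)) = Θ(n⁵).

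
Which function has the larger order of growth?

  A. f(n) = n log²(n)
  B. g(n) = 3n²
B

f(n) = n log²(n) is O(n log² n), while g(n) = 3n² is O(n²).
Since O(n²) grows faster than O(n log² n), g(n) dominates.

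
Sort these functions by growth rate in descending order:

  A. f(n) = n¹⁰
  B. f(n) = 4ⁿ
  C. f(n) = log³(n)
B > A > C

Comparing growth rates:
B = 4ⁿ is O(4ⁿ)
A = n¹⁰ is O(n¹⁰)
C = log³(n) is O(log³ n)

Therefore, the order from fastest to slowest is: B > A > C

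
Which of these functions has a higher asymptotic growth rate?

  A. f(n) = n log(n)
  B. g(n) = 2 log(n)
A

f(n) = n log(n) is O(n log n), while g(n) = 2 log(n) is O(log n).
Since O(n log n) grows faster than O(log n), f(n) dominates.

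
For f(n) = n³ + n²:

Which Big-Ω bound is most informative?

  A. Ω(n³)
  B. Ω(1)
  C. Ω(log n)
A

f(n) = n³ + n² is Ω(n³).
All listed options are valid Big-Ω bounds (lower bounds),
but Ω(n³) is the tightest (largest valid bound).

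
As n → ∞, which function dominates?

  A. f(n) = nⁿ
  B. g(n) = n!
A

f(n) = nⁿ is O(nⁿ), while g(n) = n! is O(n!).
Since O(nⁿ) grows faster than O(n!), f(n) dominates.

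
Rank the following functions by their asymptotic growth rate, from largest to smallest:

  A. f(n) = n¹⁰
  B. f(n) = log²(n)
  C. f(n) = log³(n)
A > C > B

Comparing growth rates:
A = n¹⁰ is O(n¹⁰)
C = log³(n) is O(log³ n)
B = log²(n) is O(log² n)

Therefore, the order from fastest to slowest is: A > C > B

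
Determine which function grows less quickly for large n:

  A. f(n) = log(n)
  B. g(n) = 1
B

f(n) = log(n) is O(log n), while g(n) = 1 is O(1).
Since O(1) grows slower than O(log n), g(n) is dominated.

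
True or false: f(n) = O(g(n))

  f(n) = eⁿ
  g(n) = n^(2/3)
False

f(n) = eⁿ is O(eⁿ), and g(n) = n^(2/3) is O(n^(2/3)).
Since O(eⁿ) grows faster than O(n^(2/3)), f(n) = O(g(n)) is false.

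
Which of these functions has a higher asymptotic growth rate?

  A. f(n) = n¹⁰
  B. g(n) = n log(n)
A

f(n) = n¹⁰ is O(n¹⁰), while g(n) = n log(n) is O(n log n).
Since O(n¹⁰) grows faster than O(n log n), f(n) dominates.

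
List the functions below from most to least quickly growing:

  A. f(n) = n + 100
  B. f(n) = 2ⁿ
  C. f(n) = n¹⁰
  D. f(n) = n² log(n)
B > C > D > A

Comparing growth rates:
B = 2ⁿ is O(2ⁿ)
C = n¹⁰ is O(n¹⁰)
D = n² log(n) is O(n² log n)
A = n + 100 is O(n)

Therefore, the order from fastest to slowest is: B > C > D > A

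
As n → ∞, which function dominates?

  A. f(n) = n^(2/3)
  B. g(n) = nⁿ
B

f(n) = n^(2/3) is O(n^(2/3)), while g(n) = nⁿ is O(nⁿ).
Since O(nⁿ) grows faster than O(n^(2/3)), g(n) dominates.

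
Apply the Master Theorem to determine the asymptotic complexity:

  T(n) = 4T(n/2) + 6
Θ(n²)

Master Theorem: a = 4, b = 2, f(n) = 6.
Compute the critical exponent d = log₂(4) = 2.
Compare f(n) = Θ(1) against n^d:
  k = 0 < d = 2, so f(n) = O(n^(d-ε)) — Case 1.
  The recursion cost dominates: T(n) = Θ(n^d) = Θ(n²).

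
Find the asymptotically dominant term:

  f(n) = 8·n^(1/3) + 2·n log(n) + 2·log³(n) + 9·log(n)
2·n log(n)

Looking at each term:
  - 8·n^(1/3) is O(n^(1/3))
  - 2·n log(n) is O(n log n)
  - 2·log³(n) is O(log³ n)
  - 9·log(n) is O(log n)

The term 2·n log(n) (O(n log n)) grows fastest and dominates all others.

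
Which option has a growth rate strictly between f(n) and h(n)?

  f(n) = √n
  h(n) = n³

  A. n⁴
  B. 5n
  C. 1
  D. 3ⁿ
B

We need g(n) with √n = o(g(n)) and g(n) = o(n³), i.e. O(√n) ≺ g ≺ O(n³).
Check each option:
  A. n⁴ — O(n⁴) does not grow strictly slower than h(n)
  B. 5n — O(n) is strictly between O(√n) and O(n³) ✓
  C. 1 — O(1) does not grow strictly faster than f(n)
  D. 3ⁿ — O(3ⁿ) does not grow strictly slower than h(n)

Only option B (5n) lies strictly between.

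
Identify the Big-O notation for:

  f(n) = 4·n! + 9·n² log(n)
O(n!)

The dominant term in 4·n! + 9·n² log(n) is 4·n!, which is Θ(n!).
Lower-order terms (9·n² log(n)) are asymptotically negligible.
Constants are absorbed, so the tightest bound is O(n!).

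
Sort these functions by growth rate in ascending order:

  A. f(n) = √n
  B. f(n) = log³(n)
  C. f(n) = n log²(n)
B < A < C

Comparing growth rates:
B = log³(n) is O(log³ n)
A = √n is O(√n)
C = n log²(n) is O(n log² n)

Therefore, the order from slowest to fastest is: B < A < C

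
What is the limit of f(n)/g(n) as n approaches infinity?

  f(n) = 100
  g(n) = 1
100

Since 100 and 1 have the same growth rate (O(1)),
the ratio converges to a constant: 100.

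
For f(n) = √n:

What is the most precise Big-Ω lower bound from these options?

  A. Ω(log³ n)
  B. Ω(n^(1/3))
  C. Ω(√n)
C

f(n) = √n is Ω(√n).
All listed options are valid Big-Ω bounds (lower bounds),
but Ω(√n) is the tightest (largest valid bound).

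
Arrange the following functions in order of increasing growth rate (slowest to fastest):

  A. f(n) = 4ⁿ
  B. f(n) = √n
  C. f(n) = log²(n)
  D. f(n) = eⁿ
C < B < D < A

Comparing growth rates:
C = log²(n) is O(log² n)
B = √n is O(√n)
D = eⁿ is O(eⁿ)
A = 4ⁿ is O(4ⁿ)

Therefore, the order from slowest to fastest is: C < B < D < A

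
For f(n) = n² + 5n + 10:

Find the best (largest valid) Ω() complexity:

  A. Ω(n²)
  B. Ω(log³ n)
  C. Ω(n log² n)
A

f(n) = n² + 5n + 10 is Ω(n²).
All listed options are valid Big-Ω bounds (lower bounds),
but Ω(n²) is the tightest (largest valid bound).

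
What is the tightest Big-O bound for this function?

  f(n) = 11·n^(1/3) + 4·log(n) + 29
O(n^(1/3))

The dominant term in 11·n^(1/3) + 4·log(n) + 29 is 11·n^(1/3), which is Θ(n^(1/3)).
Lower-order terms (4·log(n), 29) are asymptotically negligible.
Constants are absorbed, so the tightest bound is O(n^(1/3)).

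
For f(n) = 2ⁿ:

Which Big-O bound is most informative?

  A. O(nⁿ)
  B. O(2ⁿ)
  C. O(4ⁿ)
B

f(n) = 2ⁿ is O(2ⁿ).
All listed options are valid Big-O bounds (upper bounds),
but O(2ⁿ) is the tightest (smallest valid bound).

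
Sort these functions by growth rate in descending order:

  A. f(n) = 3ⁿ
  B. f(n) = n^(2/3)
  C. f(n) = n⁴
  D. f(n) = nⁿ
D > A > C > B

Comparing growth rates:
D = nⁿ is O(nⁿ)
A = 3ⁿ is O(3ⁿ)
C = n⁴ is O(n⁴)
B = n^(2/3) is O(n^(2/3))

Therefore, the order from fastest to slowest is: D > A > C > B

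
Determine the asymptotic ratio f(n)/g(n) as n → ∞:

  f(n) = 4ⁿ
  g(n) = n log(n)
∞

Since 4ⁿ (O(4ⁿ)) grows faster than n log(n) (O(n log n)),
the ratio f(n)/g(n) → ∞ as n → ∞.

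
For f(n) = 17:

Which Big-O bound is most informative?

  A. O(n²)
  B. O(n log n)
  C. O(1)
C

f(n) = 17 is O(1).
All listed options are valid Big-O bounds (upper bounds),
but O(1) is the tightest (smallest valid bound).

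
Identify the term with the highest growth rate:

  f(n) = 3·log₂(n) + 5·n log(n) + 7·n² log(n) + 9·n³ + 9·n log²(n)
9·n³

Looking at each term:
  - 3·log₂(n) is O(log n)
  - 5·n log(n) is O(n log n)
  - 7·n² log(n) is O(n² log n)
  - 9·n³ is O(n³)
  - 9·n log²(n) is O(n log² n)

The term 9·n³ (O(n³)) grows fastest and dominates all others.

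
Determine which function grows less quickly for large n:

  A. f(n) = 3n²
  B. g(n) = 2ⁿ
A

f(n) = 3n² is O(n²), while g(n) = 2ⁿ is O(2ⁿ).
Since O(n²) grows slower than O(2ⁿ), f(n) is dominated.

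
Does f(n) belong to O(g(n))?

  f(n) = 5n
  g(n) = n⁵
True

f(n) = 5n is O(n), and g(n) = n⁵ is O(n⁵).
Since O(n) ⊆ O(n⁵) (f grows no faster than g), f(n) = O(g(n)) is true.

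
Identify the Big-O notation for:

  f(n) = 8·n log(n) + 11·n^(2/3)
O(n log n)

The dominant term in 8·n log(n) + 11·n^(2/3) is 8·n log(n), which is Θ(n log n).
Lower-order terms (11·n^(2/3)) are asymptotically negligible.
Constants are absorbed, so the tightest bound is O(n log n).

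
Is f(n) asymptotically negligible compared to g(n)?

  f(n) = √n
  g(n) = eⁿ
True

f(n) = √n is O(√n), and g(n) = eⁿ is O(eⁿ).
Since O(√n) grows strictly slower than O(eⁿ), f(n) = o(g(n)) is true.
This means lim(n→∞) f(n)/g(n) = 0.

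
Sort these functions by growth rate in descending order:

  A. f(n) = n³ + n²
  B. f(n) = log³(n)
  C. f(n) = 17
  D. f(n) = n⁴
D > A > B > C

Comparing growth rates:
D = n⁴ is O(n⁴)
A = n³ + n² is O(n³)
B = log³(n) is O(log³ n)
C = 17 is O(1)

Therefore, the order from fastest to slowest is: D > A > B > C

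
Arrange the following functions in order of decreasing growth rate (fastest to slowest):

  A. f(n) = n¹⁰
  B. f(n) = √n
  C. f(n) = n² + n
A > C > B

Comparing growth rates:
A = n¹⁰ is O(n¹⁰)
C = n² + n is O(n²)
B = √n is O(√n)

Therefore, the order from fastest to slowest is: A > C > B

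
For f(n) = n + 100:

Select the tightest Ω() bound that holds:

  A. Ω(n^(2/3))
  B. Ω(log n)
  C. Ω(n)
C

f(n) = n + 100 is Ω(n).
All listed options are valid Big-Ω bounds (lower bounds),
but Ω(n) is the tightest (largest valid bound).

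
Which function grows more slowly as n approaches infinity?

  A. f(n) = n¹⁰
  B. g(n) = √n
B

f(n) = n¹⁰ is O(n¹⁰), while g(n) = √n is O(√n).
Since O(√n) grows slower than O(n¹⁰), g(n) is dominated.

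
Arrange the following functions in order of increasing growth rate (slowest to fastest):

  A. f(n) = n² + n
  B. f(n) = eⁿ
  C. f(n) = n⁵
A < C < B

Comparing growth rates:
A = n² + n is O(n²)
C = n⁵ is O(n⁵)
B = eⁿ is O(eⁿ)

Therefore, the order from slowest to fastest is: A < C < B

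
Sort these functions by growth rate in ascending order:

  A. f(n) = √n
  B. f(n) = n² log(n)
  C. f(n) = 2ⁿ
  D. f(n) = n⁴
A < B < D < C

Comparing growth rates:
A = √n is O(√n)
B = n² log(n) is O(n² log n)
D = n⁴ is O(n⁴)
C = 2ⁿ is O(2ⁿ)

Therefore, the order from slowest to fastest is: A < B < D < C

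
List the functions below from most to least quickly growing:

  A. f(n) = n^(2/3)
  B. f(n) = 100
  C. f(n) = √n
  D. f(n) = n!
D > A > C > B

Comparing growth rates:
D = n! is O(n!)
A = n^(2/3) is O(n^(2/3))
C = √n is O(√n)
B = 100 is O(1)

Therefore, the order from fastest to slowest is: D > A > C > B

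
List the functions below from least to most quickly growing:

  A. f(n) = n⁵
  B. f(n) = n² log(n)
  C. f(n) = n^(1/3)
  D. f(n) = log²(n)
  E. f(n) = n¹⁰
D < C < B < A < E

Comparing growth rates:
D = log²(n) is O(log² n)
C = n^(1/3) is O(n^(1/3))
B = n² log(n) is O(n² log n)
A = n⁵ is O(n⁵)
E = n¹⁰ is O(n¹⁰)

Therefore, the order from slowest to fastest is: D < C < B < A < E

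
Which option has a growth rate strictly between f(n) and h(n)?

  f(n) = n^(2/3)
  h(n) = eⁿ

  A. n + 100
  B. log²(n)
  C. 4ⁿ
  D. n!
A

We need g(n) with n^(2/3) = o(g(n)) and g(n) = o(eⁿ), i.e. O(n^(2/3)) ≺ g ≺ O(eⁿ).
Check each option:
  A. n + 100 — O(n) is strictly between O(n^(2/3)) and O(eⁿ) ✓
  B. log²(n) — O(log² n) does not grow strictly faster than f(n)
  C. 4ⁿ — O(4ⁿ) does not grow strictly slower than h(n)
  D. n! — O(n!) does not grow strictly slower than h(n)

Only option A (n + 100) lies strictly between.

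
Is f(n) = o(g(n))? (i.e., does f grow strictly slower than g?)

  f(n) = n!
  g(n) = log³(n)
False

f(n) = n! is O(n!), and g(n) = log³(n) is O(log³ n).
Since O(n!) grows faster than or equal to O(log³ n), f(n) = o(g(n)) is false.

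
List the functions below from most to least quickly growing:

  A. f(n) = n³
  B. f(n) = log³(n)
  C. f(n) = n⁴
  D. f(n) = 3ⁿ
D > C > A > B

Comparing growth rates:
D = 3ⁿ is O(3ⁿ)
C = n⁴ is O(n⁴)
A = n³ is O(n³)
B = log³(n) is O(log³ n)

Therefore, the order from fastest to slowest is: D > C > A > B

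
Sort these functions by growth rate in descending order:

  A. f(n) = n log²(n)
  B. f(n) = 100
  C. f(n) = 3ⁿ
C > A > B

Comparing growth rates:
C = 3ⁿ is O(3ⁿ)
A = n log²(n) is O(n log² n)
B = 100 is O(1)

Therefore, the order from fastest to slowest is: C > A > B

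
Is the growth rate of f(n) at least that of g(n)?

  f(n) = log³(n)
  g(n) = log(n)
True

f(n) = log³(n) is O(log³ n), and g(n) = log(n) is O(log n).
Since O(log³ n) grows at least as fast as O(log n), f(n) = Ω(g(n)) is true.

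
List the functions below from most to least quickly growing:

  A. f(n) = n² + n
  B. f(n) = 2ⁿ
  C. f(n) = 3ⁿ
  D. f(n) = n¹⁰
C > B > D > A

Comparing growth rates:
C = 3ⁿ is O(3ⁿ)
B = 2ⁿ is O(2ⁿ)
D = n¹⁰ is O(n¹⁰)
A = n² + n is O(n²)

Therefore, the order from fastest to slowest is: C > B > D > A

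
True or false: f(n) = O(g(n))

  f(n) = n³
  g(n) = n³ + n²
True

f(n) = n³ and g(n) = n³ + n² are both O(n³).
Big-O permits equal growth rates (f ≤ c·g for some c), so f(n) = O(g(n)) is true.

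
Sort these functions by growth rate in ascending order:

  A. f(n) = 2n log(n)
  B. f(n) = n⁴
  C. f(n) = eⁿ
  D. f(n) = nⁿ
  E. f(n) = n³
A < E < B < C < D

Comparing growth rates:
A = 2n log(n) is O(n log n)
E = n³ is O(n³)
B = n⁴ is O(n⁴)
C = eⁿ is O(eⁿ)
D = nⁿ is O(nⁿ)

Therefore, the order from slowest to fastest is: A < E < B < C < D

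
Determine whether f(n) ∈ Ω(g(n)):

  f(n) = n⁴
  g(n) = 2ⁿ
False

f(n) = n⁴ is O(n⁴), and g(n) = 2ⁿ is O(2ⁿ).
Since O(n⁴) grows slower than O(2ⁿ), f(n) = Ω(g(n)) is false.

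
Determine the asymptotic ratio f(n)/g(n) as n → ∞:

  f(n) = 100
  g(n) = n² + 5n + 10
0

Since 100 (O(1)) grows slower than n² + 5n + 10 (O(n²)),
the ratio f(n)/g(n) → 0 as n → ∞.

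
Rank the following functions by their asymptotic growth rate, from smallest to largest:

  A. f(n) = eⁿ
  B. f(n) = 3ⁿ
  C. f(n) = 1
C < A < B

Comparing growth rates:
C = 1 is O(1)
A = eⁿ is O(eⁿ)
B = 3ⁿ is O(3ⁿ)

Therefore, the order from slowest to fastest is: C < A < B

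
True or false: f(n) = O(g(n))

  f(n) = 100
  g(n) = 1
True

f(n) = 100 and g(n) = 1 are both O(1).
Big-O permits equal growth rates (f ≤ c·g for some c), so f(n) = O(g(n)) is true.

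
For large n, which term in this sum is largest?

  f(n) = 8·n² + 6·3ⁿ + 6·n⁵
6·3ⁿ

Looking at each term:
  - 8·n² is O(n²)
  - 6·3ⁿ is O(3ⁿ)
  - 6·n⁵ is O(n⁵)

The term 6·3ⁿ (O(3ⁿ)) grows fastest and dominates all others.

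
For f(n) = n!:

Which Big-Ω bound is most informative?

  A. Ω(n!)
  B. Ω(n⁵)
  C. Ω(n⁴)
A

f(n) = n! is Ω(n!).
All listed options are valid Big-Ω bounds (lower bounds),
but Ω(n!) is the tightest (largest valid bound).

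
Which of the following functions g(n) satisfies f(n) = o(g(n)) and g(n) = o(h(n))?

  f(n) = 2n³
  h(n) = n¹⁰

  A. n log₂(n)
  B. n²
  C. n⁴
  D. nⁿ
C

We need g(n) with 2n³ = o(g(n)) and g(n) = o(n¹⁰), i.e. O(n³) ≺ g ≺ O(n¹⁰).
Check each option:
  A. n log₂(n) — O(n log n) does not grow strictly faster than f(n)
  B. n² — O(n²) does not grow strictly faster than f(n)
  C. n⁴ — O(n⁴) is strictly between O(n³) and O(n¹⁰) ✓
  D. nⁿ — O(nⁿ) does not grow strictly slower than h(n)

Only option C (n⁴) lies strictly between.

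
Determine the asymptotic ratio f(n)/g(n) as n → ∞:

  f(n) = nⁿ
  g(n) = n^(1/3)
∞

Since nⁿ (O(nⁿ)) grows faster than n^(1/3) (O(n^(1/3))),
the ratio f(n)/g(n) → ∞ as n → ∞.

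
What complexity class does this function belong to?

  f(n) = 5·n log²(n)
O(n log² n)

The dominant term in 5·n log²(n) is 5·n log²(n), which is Θ(n log² n).
Constants are absorbed, so the tightest bound is O(n log² n).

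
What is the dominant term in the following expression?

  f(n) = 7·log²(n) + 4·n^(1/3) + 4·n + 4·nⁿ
4·nⁿ

Looking at each term:
  - 7·log²(n) is O(log² n)
  - 4·n^(1/3) is O(n^(1/3))
  - 4·n is O(n)
  - 4·nⁿ is O(nⁿ)

The term 4·nⁿ (O(nⁿ)) grows fastest and dominates all others.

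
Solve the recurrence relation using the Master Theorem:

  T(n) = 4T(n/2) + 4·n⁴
Θ(n⁴)

Master Theorem: a = 4, b = 2, f(n) = 4·n⁴.
Compute the critical exponent d = log₂(4) = 2.
Compare f(n) = Θ(n⁴) against n^d:
  k = 4 > d = 2, so f(n) = Ω(n^(d+ε)) — Case 3.
  Regularity: a·(n/b)^4/n^4 = a/b^4 = 4/16 < 1 ✓.
  The top-level work dominates: T(n) = Θ(f(n)) = Θ(n⁴).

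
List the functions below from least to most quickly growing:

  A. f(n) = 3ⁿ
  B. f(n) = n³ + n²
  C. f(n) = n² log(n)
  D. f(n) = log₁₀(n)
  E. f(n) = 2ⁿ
D < C < B < E < A

Comparing growth rates:
D = log₁₀(n) is O(log n)
C = n² log(n) is O(n² log n)
B = n³ + n² is O(n³)
E = 2ⁿ is O(2ⁿ)
A = 3ⁿ is O(3ⁿ)

Therefore, the order from slowest to fastest is: D < C < B < E < A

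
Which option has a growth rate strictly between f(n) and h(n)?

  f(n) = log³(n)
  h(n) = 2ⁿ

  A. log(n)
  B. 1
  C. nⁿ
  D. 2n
D

We need g(n) with log³(n) = o(g(n)) and g(n) = o(2ⁿ), i.e. O(log³ n) ≺ g ≺ O(2ⁿ).
Check each option:
  A. log(n) — O(log n) does not grow strictly faster than f(n)
  B. 1 — O(1) does not grow strictly faster than f(n)
  C. nⁿ — O(nⁿ) does not grow strictly slower than h(n)
  D. 2n — O(n) is strictly between O(log³ n) and O(2ⁿ) ✓

Only option D (2n) lies strictly between.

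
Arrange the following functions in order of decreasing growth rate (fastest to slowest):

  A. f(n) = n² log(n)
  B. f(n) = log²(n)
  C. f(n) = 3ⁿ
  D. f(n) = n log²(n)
C > A > D > B

Comparing growth rates:
C = 3ⁿ is O(3ⁿ)
A = n² log(n) is O(n² log n)
D = n log²(n) is O(n log² n)
B = log²(n) is O(log² n)

Therefore, the order from fastest to slowest is: C > A > D > B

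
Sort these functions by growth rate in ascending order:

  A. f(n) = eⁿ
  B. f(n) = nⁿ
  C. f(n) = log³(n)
C < A < B

Comparing growth rates:
C = log³(n) is O(log³ n)
A = eⁿ is O(eⁿ)
B = nⁿ is O(nⁿ)

Therefore, the order from slowest to fastest is: C < A < B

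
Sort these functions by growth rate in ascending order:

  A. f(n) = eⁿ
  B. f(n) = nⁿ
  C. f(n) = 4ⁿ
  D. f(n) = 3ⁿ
A < D < C < B

Comparing growth rates:
A = eⁿ is O(eⁿ)
D = 3ⁿ is O(3ⁿ)
C = 4ⁿ is O(4ⁿ)
B = nⁿ is O(nⁿ)

Therefore, the order from slowest to fastest is: A < D < C < B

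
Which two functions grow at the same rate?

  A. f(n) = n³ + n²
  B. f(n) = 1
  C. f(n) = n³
A and C

Examining each function:
  A. n³ + n² is O(n³)
  B. 1 is O(1)
  C. n³ is O(n³)

Functions A and C both have the same complexity class.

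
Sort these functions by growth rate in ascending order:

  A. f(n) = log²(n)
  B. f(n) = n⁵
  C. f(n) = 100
C < A < B

Comparing growth rates:
C = 100 is O(1)
A = log²(n) is O(log² n)
B = n⁵ is O(n⁵)

Therefore, the order from slowest to fastest is: C < A < B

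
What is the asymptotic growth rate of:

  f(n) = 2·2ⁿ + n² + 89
Θ(2ⁿ)

Order the terms by growth rate: 89 ≺ n² ≺ 2·2ⁿ.
The fastest-growing term 2·2ⁿ dominates as n → ∞; dropping its constant factor gives Θ(2ⁿ).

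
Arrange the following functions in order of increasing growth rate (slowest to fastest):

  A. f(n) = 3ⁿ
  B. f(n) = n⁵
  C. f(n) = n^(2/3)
C < B < A

Comparing growth rates:
C = n^(2/3) is O(n^(2/3))
B = n⁵ is O(n⁵)
A = 3ⁿ is O(3ⁿ)

Therefore, the order from slowest to fastest is: C < B < A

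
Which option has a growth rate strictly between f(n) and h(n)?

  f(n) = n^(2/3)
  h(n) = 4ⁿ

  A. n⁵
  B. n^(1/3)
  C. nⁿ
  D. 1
A

We need g(n) with n^(2/3) = o(g(n)) and g(n) = o(4ⁿ), i.e. O(n^(2/3)) ≺ g ≺ O(4ⁿ).
Check each option:
  A. n⁵ — O(n⁵) is strictly between O(n^(2/3)) and O(4ⁿ) ✓
  B. n^(1/3) — O(n^(1/3)) does not grow strictly faster than f(n)
  C. nⁿ — O(nⁿ) does not grow strictly slower than h(n)
  D. 1 — O(1) does not grow strictly faster than f(n)

Only option A (n⁵) lies strictly between.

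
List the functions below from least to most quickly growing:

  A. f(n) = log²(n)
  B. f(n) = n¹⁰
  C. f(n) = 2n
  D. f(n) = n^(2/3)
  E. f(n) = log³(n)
A < E < D < C < B

Comparing growth rates:
A = log²(n) is O(log² n)
E = log³(n) is O(log³ n)
D = n^(2/3) is O(n^(2/3))
C = 2n is O(n)
B = n¹⁰ is O(n¹⁰)

Therefore, the order from slowest to fastest is: A < E < D < C < B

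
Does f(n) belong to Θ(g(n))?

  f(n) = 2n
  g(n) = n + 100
True

f(n) = 2n and g(n) = n + 100 are both O(n).
Since they have the same asymptotic growth rate, f(n) = Θ(g(n)) is true.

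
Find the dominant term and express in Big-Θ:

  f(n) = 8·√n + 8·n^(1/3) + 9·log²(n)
Θ(√n)

Order the terms by growth rate: 9·log²(n) ≺ 8·n^(1/3) ≺ 8·√n.
The fastest-growing term 8·√n dominates as n → ∞; dropping its constant factor gives Θ(√n).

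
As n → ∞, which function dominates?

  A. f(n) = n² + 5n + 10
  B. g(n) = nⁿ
B

f(n) = n² + 5n + 10 is O(n²), while g(n) = nⁿ is O(nⁿ).
Since O(nⁿ) grows faster than O(n²), g(n) dominates.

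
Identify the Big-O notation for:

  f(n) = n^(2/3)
O(n^(2/3))

The dominant term in n^(2/3) is n^(2/3), which is Θ(n^(2/3)).
Constants are absorbed, so the tightest bound is O(n^(2/3)).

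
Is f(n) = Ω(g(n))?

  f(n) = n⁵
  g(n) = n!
False

f(n) = n⁵ is O(n⁵), and g(n) = n! is O(n!).
Since O(n⁵) grows slower than O(n!), f(n) = Ω(g(n)) is false.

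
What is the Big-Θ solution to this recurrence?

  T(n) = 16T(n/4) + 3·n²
Θ(n² log n)

Master Theorem: a = 16, b = 4, f(n) = 3·n².
Compute the critical exponent d = log₄(16) = 2.
Compare f(n) = Θ(n²) against n^d:
  k = 2 = d, so f(n) = Θ(n^d) — Case 2.
  Work is balanced across levels: T(n) = Θ(n^d log n) = Θ(n² log n).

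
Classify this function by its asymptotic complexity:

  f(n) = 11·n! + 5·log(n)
O(n!)

The dominant term in 11·n! + 5·log(n) is 11·n!, which is Θ(n!).
Lower-order terms (5·log(n)) are asymptotically negligible.
Constants are absorbed, so the tightest bound is O(n!).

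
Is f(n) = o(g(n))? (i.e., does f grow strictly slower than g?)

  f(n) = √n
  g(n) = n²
True

f(n) = √n is O(√n), and g(n) = n² is O(n²).
Since O(√n) grows strictly slower than O(n²), f(n) = o(g(n)) is true.
This means lim(n→∞) f(n)/g(n) = 0.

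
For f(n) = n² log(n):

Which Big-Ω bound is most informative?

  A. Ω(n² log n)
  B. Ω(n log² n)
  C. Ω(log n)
A

f(n) = n² log(n) is Ω(n² log n).
All listed options are valid Big-Ω bounds (lower bounds),
but Ω(n² log n) is the tightest (largest valid bound).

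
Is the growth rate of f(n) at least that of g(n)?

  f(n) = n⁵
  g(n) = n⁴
True

f(n) = n⁵ is O(n⁵), and g(n) = n⁴ is O(n⁴).
Since O(n⁵) grows at least as fast as O(n⁴), f(n) = Ω(g(n)) is true.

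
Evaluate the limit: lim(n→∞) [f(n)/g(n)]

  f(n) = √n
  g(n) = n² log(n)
0

Since √n (O(√n)) grows slower than n² log(n) (O(n² log n)),
the ratio f(n)/g(n) → 0 as n → ∞.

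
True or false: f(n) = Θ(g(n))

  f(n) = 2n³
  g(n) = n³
True

f(n) = 2n³ and g(n) = n³ are both O(n³).
Since they have the same asymptotic growth rate, f(n) = Θ(g(n)) is true.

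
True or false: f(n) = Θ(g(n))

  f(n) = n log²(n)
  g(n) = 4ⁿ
False

f(n) = n log²(n) is O(n log² n), and g(n) = 4ⁿ is O(4ⁿ).
Since they have different growth rates, f(n) = Θ(g(n)) is false.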